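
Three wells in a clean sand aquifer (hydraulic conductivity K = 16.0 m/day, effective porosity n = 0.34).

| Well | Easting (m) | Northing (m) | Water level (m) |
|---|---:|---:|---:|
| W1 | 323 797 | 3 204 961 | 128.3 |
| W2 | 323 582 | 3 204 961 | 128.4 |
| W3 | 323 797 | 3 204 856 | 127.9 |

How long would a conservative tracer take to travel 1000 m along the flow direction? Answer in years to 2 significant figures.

∂h/∂x = (128.4 − 128.3) / (323582 − 323797) = -0.0004651
∂h/∂y = (127.9 − 128.3) / (3204856 − 3204961) = +0.003810
|∇h| = √(-0.0004651² + 0.003810²) = 0.003838
Seepage velocity v = K·i/n = 16.0 × 0.003838 / 0.34 = 0.1806 m/day.
t = 1000 / 0.1806 = 5537 days = 15.2 years.

15 years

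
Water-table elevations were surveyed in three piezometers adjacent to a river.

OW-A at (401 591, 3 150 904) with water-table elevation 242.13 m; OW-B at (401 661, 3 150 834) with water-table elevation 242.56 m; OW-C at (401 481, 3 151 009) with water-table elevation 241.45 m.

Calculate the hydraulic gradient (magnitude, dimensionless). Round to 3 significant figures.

0.00705

Taking OW-A as reference: OW-B−OW-A = (70, -70, +0.43); OW-C−OW-A = (-110, 105, -0.68).
Solve a·Δx + b·Δy = Δh: det = 70·105 − (-110)·(-70) = -350.
∂h/∂x = [(+0.43)·105 − (-0.68)·(-70)] / -350 = +0.007000
∂h/∂y = [70·(-0.68) − (-110)·(+0.43)] / -350 = +0.0008571
|∇h| = √(0.007000² + 0.0008571²) = 0.007052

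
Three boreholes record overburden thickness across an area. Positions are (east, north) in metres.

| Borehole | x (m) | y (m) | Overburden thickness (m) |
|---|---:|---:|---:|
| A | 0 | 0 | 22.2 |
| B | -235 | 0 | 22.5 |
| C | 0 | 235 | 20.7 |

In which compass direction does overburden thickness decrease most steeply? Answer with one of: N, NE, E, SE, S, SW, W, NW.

∂d/∂x = (22.5 − 22.2) / (-235 − 0) = -0.001277
∂d/∂y = (20.7 − 22.2) / (235 − 0) = -0.006383
Steepest decrease is along −∇f = (+0.001277 E, +0.006383 N) → north.

N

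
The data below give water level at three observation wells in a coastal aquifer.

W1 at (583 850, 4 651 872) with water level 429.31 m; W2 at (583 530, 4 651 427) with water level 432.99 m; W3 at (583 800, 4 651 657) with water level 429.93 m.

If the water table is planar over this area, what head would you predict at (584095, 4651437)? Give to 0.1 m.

Taking W1 as reference: W2−W1 = (-320, -445, +3.68); W3−W1 = (-50, -215, +0.62).
Solve a·Δx + b·Δy = Δh: det = (-320)·(-215) − (-50)·(-445) = 46550.
∂h/∂x = [(+3.68)·(-215) − (+0.62)·(-445)] / 46550 = -0.01107
∂h/∂y = [(-320)·(+0.62) − (-50)·(+3.68)] / 46550 = -0.0003093
h(584095, 4651437) = 429.31 + (-0.01107)·(245) + (-0.0003093)·(-435) = 429.31 -2.712 +0.135 = 426.732 m.

426.7 m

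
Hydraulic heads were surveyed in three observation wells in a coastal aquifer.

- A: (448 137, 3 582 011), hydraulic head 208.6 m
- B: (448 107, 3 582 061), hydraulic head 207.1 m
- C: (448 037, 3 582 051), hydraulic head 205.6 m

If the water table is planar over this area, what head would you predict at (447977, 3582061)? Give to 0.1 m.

Differences from A: to B (Δx, Δy, Δh) = (-30, 50, -1.5); to C = (-100, 40, -3.0).
Solve a·Δx + b·Δy = Δh: det = (-30)·40 − (-100)·50 = 3800.
∂h/∂x = [(-1.5)·40 − (-3.0)·50] / 3800 = +0.02368
∂h/∂y = [(-30)·(-3.0) − (-100)·(-1.5)] / 3800 = -0.01579
h(447977, 3582061) = 208.6 + (+0.02368)·(-160) + (-0.01579)·(50) = 208.6 -3.789 -0.789 = 204.021 m.

204.0 m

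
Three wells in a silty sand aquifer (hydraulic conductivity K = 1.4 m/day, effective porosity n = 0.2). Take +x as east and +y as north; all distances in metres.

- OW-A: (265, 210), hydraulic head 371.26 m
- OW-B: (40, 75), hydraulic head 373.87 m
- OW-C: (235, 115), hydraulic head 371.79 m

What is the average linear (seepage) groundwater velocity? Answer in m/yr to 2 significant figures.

27 m/yr

Three-point gradient (reference OW-A): Δ to OW-B = (-225, -135, +2.61), Δ to OW-C = (-30, -95, +0.53).
∂h/∂x = -0.01018, ∂h/∂y = -0.002364 (det = 17325).
|∇h| = √(-0.01018² + -0.002364²) = 0.01045
Seepage velocity v = K·i/n = 1.4 × 0.01045 / 0.2 = 0.07315 m/day = 26.72 m/yr.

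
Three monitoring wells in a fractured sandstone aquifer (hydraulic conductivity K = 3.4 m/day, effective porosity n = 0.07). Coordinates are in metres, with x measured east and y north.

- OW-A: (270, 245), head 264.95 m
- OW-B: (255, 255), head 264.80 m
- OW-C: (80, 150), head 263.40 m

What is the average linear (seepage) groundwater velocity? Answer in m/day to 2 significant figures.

Taking OW-A as reference: OW-B−OW-A = (-15, 10, -0.15); OW-C−OW-A = (-190, -95, -1.55).
Determinant of the coordinate differences = (-15)·(-95) − (-190)·10 = 3325.
∂h/∂x = [(-0.15)·(-95) − (-1.55)·10] / 3325 = +0.008947
∂h/∂y = [(-15)·(-1.55) − (-190)·(-0.15)] / 3325 = -0.001579
|∇h| = √(0.008947² + -0.001579²) = 0.009085
Seepage velocity v = K·i/n = 3.4 × 0.009085 / 0.07 = 0.4413 m/day.

0.44 m/day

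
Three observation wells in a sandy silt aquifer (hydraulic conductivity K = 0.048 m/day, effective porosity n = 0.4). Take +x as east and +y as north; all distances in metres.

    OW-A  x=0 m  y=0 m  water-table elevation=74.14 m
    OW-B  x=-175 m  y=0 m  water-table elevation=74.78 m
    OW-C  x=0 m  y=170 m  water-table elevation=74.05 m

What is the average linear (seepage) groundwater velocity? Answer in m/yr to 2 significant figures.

0.16 m/yr

∂h/∂x = (74.78 − 74.14) / (-175 − 0) = -0.003657
∂h/∂y = (74.05 − 74.14) / (170 − 0) = -0.0005294
|∇h| = √(-0.003657² + -0.0005294²) = 0.003695
Seepage velocity v = K·i/n = 0.048 × 0.003695 / 0.4 = 0.0004434 m/day = 0.162 m/yr.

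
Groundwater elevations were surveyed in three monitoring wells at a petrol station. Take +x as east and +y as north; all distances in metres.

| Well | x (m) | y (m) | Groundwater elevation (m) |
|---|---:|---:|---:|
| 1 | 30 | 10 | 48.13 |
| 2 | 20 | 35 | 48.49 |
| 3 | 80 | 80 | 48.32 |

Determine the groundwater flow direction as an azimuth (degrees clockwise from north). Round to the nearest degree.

134°

Differences from 1: to 2 (Δx, Δy, Δh) = (-10, 25, +0.36); to 3 = (50, 70, +0.19).
Solve a·Δx + b·Δy = Δh: det = (-10)·70 − 50·25 = -1950.
∂h/∂x = [(+0.36)·70 − (+0.19)·25] / -1950 = -0.01049
∂h/∂y = [(-10)·(+0.19) − 50·(+0.36)] / -1950 = +0.01021
Flow direction (−∇h) has components (+0.01049 E, -0.01021 N).
Azimuth = atan2(E, N) = atan2(+0.01049, -0.01021) = 134.2° ≈ 134°.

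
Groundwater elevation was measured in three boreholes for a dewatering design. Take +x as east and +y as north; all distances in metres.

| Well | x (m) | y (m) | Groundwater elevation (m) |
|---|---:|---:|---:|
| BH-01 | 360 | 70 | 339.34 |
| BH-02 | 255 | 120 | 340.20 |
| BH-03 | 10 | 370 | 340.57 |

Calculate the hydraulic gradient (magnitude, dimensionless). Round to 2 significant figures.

0.019

Differences from BH-01: to BH-02 (Δx, Δy, Δh) = (-105, 50, +0.86); to BH-03 = (-350, 300, +1.23).
Solve a·Δx + b·Δy = Δh: det = (-105)·300 − (-350)·50 = -14000.
∂h/∂x = [(+0.86)·300 − (+1.23)·50] / -14000 = -0.01404
∂h/∂y = [(-105)·(+1.23) − (-350)·(+0.86)] / -14000 = -0.01228
|∇h| = √(-0.01404² + -0.01228²) = 0.01865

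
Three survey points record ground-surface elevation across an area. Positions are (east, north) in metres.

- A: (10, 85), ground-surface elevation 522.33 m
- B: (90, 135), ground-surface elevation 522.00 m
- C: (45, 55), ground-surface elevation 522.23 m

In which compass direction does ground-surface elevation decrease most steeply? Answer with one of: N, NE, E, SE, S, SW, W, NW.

Taking A as reference: B−A = (80, 50, -0.33); C−A = (35, -30, -0.10).
Determinant of the coordinate differences = 80·(-30) − 35·50 = -4150.
∂z/∂x = [(-0.33)·(-30) − (-0.10)·50] / -4150 = -0.003590
∂z/∂y = [80·(-0.10) − 35·(-0.33)] / -4150 = -0.0008554
Steepest decrease is along −∇f = (+0.003590 E, +0.0008554 N) → east.

E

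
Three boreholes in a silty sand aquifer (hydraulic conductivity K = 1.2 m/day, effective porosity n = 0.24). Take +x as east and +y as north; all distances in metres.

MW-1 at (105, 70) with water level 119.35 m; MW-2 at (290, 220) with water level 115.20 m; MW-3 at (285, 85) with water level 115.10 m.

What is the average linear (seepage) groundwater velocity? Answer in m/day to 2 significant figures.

With h = a·x + b·y + c and MW-1 as origin, the differences give:
  185·a + 150·b = -4.15
  180·a + 15·b = -4.25
Eliminate b (×15 and ×150, subtract): -24225·a = 575.250 → a = ∂h/∂x = -0.02375
Back-substitute: b = ∂h/∂y = +0.001620.
|∇h| = √(-0.02375² + 0.001620²) = 0.02381
Seepage velocity v = K·i/n = 1.2 × 0.02381 / 0.24 = 0.1191 m/day.

0.12 m/day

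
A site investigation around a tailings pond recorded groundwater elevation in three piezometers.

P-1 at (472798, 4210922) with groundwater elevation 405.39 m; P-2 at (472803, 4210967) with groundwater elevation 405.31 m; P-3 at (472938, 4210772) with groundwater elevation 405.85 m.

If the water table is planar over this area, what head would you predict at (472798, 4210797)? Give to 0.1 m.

With h = a·x + b·y + c and P-1 as origin, the differences give:
  5·a + 45·b = -0.08
  140·a + (-150)·b = +0.46
Eliminate b (×(-150) and ×45, subtract): -7050·a = -8.700 → a = ∂h/∂x = +0.001234
Back-substitute: b = ∂h/∂y = -0.001915.
h(472798, 4210797) = 405.39 + (+0.001234)·(0) + (-0.001915)·(-125) = 405.39 +0.000 +0.239 = 405.629 m.

405.6 m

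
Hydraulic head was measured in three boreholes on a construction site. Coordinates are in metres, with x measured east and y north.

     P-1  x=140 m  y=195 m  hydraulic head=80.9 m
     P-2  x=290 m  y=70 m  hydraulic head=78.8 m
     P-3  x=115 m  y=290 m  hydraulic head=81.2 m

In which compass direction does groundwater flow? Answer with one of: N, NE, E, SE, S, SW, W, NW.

Taking P-1 as reference: P-2−P-1 = (150, -125, -2.1); P-3−P-1 = (-25, 95, +0.3).
Determinant of the coordinate differences = 150·95 − (-25)·(-125) = 11125.
∂h/∂x = [(-2.1)·95 − (+0.3)·(-125)] / 11125 = -0.01456
∂h/∂y = [150·(+0.3) − (-25)·(-2.1)] / 11125 = -0.0006742
Flow = −∇h = (+0.01456 east, +0.0006742 north), which points east.

E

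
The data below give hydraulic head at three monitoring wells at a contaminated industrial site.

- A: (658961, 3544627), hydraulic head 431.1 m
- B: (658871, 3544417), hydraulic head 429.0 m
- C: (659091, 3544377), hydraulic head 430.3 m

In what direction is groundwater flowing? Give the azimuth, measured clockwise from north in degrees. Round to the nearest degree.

226°

Taking A as reference: B−A = (-90, -210, -2.1); C−A = (130, -250, -0.8).
Determinant of the coordinate differences = (-90)·(-250) − 130·(-210) = 49800.
∂h/∂x = [(-2.1)·(-250) − (-0.8)·(-210)] / 49800 = +0.007169
∂h/∂y = [(-90)·(-0.8) − 130·(-2.1)] / 49800 = +0.006928
Flow direction (−∇h) has components (-0.007169 E, -0.006928 N).
Azimuth = atan2(E, N) = atan2(-0.007169, -0.006928) = 226.0° ≈ 226°.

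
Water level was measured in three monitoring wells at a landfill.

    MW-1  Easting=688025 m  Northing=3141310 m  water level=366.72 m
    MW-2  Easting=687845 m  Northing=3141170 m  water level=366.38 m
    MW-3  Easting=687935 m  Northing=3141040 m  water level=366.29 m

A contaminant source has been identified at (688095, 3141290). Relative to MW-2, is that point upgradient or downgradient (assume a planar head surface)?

upgradient

Taking MW-1 as reference: MW-2−MW-1 = (-180, -140, -0.34); MW-3−MW-1 = (-90, -270, -0.43).
Solve a·Δx + b·Δy = Δh: det = (-180)·(-270) − (-90)·(-140) = 36000.
∂h/∂x = [(-0.34)·(-270) − (-0.43)·(-140)] / 36000 = +0.0008778
∂h/∂y = [(-180)·(-0.43) − (-90)·(-0.34)] / 36000 = +0.001300
Head at (688095, 3141290) = 366.72 + (+0.0008778)·(70) + (+0.001300)·(-20) = 366.76 m.
That is higher than the 366.38 m at MW-2, so the point is upgradient.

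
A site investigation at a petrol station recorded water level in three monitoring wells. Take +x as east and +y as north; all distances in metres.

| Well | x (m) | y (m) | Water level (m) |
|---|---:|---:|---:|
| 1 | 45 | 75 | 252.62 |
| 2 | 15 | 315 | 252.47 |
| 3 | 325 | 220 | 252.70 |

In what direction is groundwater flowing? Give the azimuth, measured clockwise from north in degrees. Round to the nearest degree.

314°

Taking 1 as reference: 2−1 = (-30, 240, -0.15); 3−1 = (280, 145, +0.08).
Determinant of the coordinate differences = (-30)·145 − 280·240 = -71550.
∂h/∂x = [(-0.15)·145 − (+0.08)·240] / -71550 = +0.0005723
∂h/∂y = [(-30)·(+0.08) − 280·(-0.15)] / -71550 = -0.0005535
Flow direction (−∇h) has components (-0.0005723 E, +0.0005535 N).
Azimuth = atan2(E, N) = atan2(-0.0005723, +0.0005535) = 314.0° ≈ 314°.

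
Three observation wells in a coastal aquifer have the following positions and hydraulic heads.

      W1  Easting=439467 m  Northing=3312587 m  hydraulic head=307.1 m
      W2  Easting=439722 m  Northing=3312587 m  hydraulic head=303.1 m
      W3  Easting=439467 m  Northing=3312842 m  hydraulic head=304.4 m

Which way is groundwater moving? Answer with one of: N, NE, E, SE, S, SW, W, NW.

∂h/∂x = (303.1 − 307.1) / (439722 − 439467) = -0.01569
∂h/∂y = (304.4 − 307.1) / (3312842 − 3312587) = -0.01059
Flow = −∇h = (+0.01569 east, +0.01059 north), which points northeast.

NE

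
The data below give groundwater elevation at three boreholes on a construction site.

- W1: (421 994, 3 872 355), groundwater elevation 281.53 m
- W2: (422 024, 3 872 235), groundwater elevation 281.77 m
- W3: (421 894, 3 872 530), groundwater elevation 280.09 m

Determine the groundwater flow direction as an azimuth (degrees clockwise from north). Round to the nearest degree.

Taking W1 as reference: W2−W1 = (30, -120, +0.24); W3−W1 = (-100, 175, -1.44).
Solve a·Δx + b·Δy = Δh: det = 30·175 − (-100)·(-120) = -6750.
∂h/∂x = [(+0.24)·175 − (-1.44)·(-120)] / -6750 = +0.01938
∂h/∂y = [30·(-1.44) − (-100)·(+0.24)] / -6750 = +0.002844
Flow direction (−∇h) has components (-0.01938 E, -0.002844 N).
Azimuth = atan2(E, N) = atan2(-0.01938, -0.002844) = 261.6° ≈ 262°.

262°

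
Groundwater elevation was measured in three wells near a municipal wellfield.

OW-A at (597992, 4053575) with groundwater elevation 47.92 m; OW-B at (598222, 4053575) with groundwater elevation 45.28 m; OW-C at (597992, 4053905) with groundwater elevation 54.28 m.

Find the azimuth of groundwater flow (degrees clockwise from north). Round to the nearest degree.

149°

∂h/∂x = (45.28 − 47.92) / (598222 − 597992) = -0.01148
∂h/∂y = (54.28 − 47.92) / (4053905 − 4053575) = +0.01927
Flow direction (−∇h) has components (+0.01148 E, -0.01927 N).
Azimuth = atan2(E, N) = atan2(+0.01148, -0.01927) = 149.2° ≈ 149°.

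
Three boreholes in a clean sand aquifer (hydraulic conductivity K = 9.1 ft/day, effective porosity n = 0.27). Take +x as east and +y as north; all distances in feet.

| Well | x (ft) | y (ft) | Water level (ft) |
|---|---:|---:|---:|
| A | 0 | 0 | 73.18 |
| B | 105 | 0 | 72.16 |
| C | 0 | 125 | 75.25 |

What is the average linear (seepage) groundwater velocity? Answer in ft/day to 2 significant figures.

∂h/∂x = (72.16 − 73.18) / (105 − 0) = -0.009714
∂h/∂y = (75.25 − 73.18) / (125 − 0) = +0.01656
|∇h| = √(-0.009714² + 0.01656²) = 0.0192
Seepage velocity v = K·i/n = 9.1 × 0.0192 / 0.27 = 0.6471 ft/day.

0.65 ft/day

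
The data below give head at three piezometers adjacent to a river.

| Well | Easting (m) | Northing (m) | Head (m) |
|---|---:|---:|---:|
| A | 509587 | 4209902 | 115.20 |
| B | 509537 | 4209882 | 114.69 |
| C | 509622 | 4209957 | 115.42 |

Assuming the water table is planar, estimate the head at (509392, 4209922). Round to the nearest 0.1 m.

112.9 m

Taking A as reference: B−A = (-50, -20, -0.51); C−A = (35, 55, +0.22).
Determinant of the coordinate differences = (-50)·55 − 35·(-20) = -2050.
∂h/∂x = [(-0.51)·55 − (+0.22)·(-20)] / -2050 = +0.01154
∂h/∂y = [(-50)·(+0.22) − 35·(-0.51)] / -2050 = -0.003341
h(509392, 4209922) = 115.20 + (+0.01154)·(-195) + (-0.003341)·(20) = 115.20 -2.250 -0.067 = 112.884 m.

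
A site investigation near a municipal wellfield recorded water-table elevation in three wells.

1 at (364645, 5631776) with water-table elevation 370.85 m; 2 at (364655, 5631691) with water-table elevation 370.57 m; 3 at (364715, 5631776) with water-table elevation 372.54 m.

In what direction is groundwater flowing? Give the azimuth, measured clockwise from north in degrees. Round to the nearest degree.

Taking 1 as reference: 2−1 = (10, -85, -0.28); 3−1 = (70, 0, +1.69).
Solve a·Δx + b·Δy = Δh: det = 10·0 − 70·(-85) = 5950.
∂h/∂x = [(-0.28)·0 − (+1.69)·(-85)] / 5950 = +0.02414
∂h/∂y = [10·(+1.69) − 70·(-0.28)] / 5950 = +0.006134
Flow direction (−∇h) has components (-0.02414 E, -0.006134 N).
Azimuth = atan2(E, N) = atan2(-0.02414, -0.006134) = 255.7° ≈ 256°.

256°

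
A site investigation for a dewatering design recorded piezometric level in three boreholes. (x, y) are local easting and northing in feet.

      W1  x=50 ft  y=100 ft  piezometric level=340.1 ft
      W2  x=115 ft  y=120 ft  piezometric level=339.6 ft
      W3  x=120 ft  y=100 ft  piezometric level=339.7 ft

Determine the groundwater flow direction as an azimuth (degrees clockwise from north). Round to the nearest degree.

042°

Taking W1 as reference: W2−W1 = (65, 20, -0.5); W3−W1 = (70, 0, -0.4).
Solve a·Δx + b·Δy = Δh: det = 65·0 − 70·20 = -1400.
∂h/∂x = [(-0.5)·0 − (-0.4)·20] / -1400 = -0.005714
∂h/∂y = [65·(-0.4) − 70·(-0.5)] / -1400 = -0.006429
Flow direction (−∇h) has components (+0.005714 E, +0.006429 N).
Azimuth = atan2(E, N) = atan2(+0.005714, +0.006429) = 41.6° ≈ 042°.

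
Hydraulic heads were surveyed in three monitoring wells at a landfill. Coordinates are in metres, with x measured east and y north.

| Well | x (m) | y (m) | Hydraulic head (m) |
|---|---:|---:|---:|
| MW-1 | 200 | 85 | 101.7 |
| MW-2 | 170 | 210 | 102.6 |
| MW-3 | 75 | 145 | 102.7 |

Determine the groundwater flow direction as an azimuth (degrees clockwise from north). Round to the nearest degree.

Taking MW-1 as reference: MW-2−MW-1 = (-30, 125, +0.9); MW-3−MW-1 = (-125, 60, +1.0).
Determinant of the coordinate differences = (-30)·60 − (-125)·125 = 13825.
∂h/∂x = [(+0.9)·60 − (+1.0)·125] / 13825 = -0.005136
∂h/∂y = [(-30)·(+1.0) − (-125)·(+0.9)] / 13825 = +0.005967
Flow direction (−∇h) has components (+0.005136 E, -0.005967 N).
Azimuth = atan2(E, N) = atan2(+0.005136, -0.005967) = 139.3° ≈ 139°.

139°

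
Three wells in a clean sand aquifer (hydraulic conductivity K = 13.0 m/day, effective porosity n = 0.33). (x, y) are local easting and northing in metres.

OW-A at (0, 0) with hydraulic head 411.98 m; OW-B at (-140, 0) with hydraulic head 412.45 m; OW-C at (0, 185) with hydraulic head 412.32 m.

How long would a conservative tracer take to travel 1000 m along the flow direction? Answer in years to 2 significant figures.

18 years

∂h/∂x = (412.45 − 411.98) / (-140 − 0) = -0.003357
∂h/∂y = (412.32 − 411.98) / (185 − 0) = +0.001838
|∇h| = √(-0.003357² + 0.001838²) = 0.003827
Seepage velocity v = K·i/n = 13.0 × 0.003827 / 0.33 = 0.1508 m/day.
t = 1000 / 0.1508 = 6631 days = 18.2 years.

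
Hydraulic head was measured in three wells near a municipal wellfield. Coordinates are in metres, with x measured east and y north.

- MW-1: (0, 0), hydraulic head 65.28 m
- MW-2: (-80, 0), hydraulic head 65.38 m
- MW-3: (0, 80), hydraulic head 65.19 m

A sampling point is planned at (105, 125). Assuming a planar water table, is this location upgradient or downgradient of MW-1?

∂h/∂x = (65.38 − 65.28) / (-80 − 0) = -0.001250
∂h/∂y = (65.19 − 65.28) / (80 − 0) = -0.001125
Head at (105, 125) = 65.28 + (-0.001250)·(105) + (-0.001125)·(125) = 65.01 m.
That is lower than the 65.28 m at MW-1, so the point is downgradient.

downgradient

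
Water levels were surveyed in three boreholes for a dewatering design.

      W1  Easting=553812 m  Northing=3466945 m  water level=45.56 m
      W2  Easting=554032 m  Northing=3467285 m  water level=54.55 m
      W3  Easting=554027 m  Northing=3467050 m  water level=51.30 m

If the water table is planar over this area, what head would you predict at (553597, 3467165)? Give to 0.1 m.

Differences from W1: to W2 (Δx, Δy, Δh) = (220, 340, +8.99); to W3 = (215, 105, +5.74).
Solve a·Δx + b·Δy = Δh: det = 220·105 − 215·340 = -50000.
∂h/∂x = [(+8.99)·105 − (+5.74)·340] / -50000 = +0.02015
∂h/∂y = [220·(+5.74) − 215·(+8.99)] / -50000 = +0.01340
h(553597, 3467165) = 45.56 + (+0.02015)·(-215) + (+0.01340)·(220) = 45.56 -4.333 +2.948 = 44.175 m.

44.2 m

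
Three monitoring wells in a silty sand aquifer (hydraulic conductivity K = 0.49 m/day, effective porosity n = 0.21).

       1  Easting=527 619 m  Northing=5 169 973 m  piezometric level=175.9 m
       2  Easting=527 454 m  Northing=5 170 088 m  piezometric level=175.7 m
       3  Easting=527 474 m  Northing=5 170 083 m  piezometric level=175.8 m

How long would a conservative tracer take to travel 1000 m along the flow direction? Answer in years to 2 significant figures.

Taking 1 as reference: 2−1 = (-165, 115, -0.2); 3−1 = (-145, 110, -0.1).
Determinant of the coordinate differences = (-165)·110 − (-145)·115 = -1475.
∂h/∂x = [(-0.2)·110 − (-0.1)·115] / -1475 = +0.007119
∂h/∂y = [(-165)·(-0.1) − (-145)·(-0.2)] / -1475 = +0.008475
|∇h| = √(0.007119² + 0.008475²) = 0.01107
Seepage velocity v = K·i/n = 0.49 × 0.01107 / 0.21 = 0.02583 m/day.
t = 1000 / 0.02583 = 3.871e+04 days = 106 years.

110 years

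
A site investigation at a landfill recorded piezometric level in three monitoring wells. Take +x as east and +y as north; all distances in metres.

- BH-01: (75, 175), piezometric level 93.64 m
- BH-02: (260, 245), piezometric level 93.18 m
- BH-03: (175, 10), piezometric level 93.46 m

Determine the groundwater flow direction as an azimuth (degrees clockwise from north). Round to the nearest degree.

082°

Taking BH-01 as reference: BH-02−BH-01 = (185, 70, -0.46); BH-03−BH-01 = (100, -165, -0.18).
Determinant of the coordinate differences = 185·(-165) − 100·70 = -37525.
∂h/∂x = [(-0.46)·(-165) − (-0.18)·70] / -37525 = -0.002358
∂h/∂y = [185·(-0.18) − 100·(-0.46)] / -37525 = -0.0003384
Flow direction (−∇h) has components (+0.002358 E, +0.0003384 N).
Azimuth = atan2(E, N) = atan2(+0.002358, +0.0003384) = 81.8° ≈ 082°.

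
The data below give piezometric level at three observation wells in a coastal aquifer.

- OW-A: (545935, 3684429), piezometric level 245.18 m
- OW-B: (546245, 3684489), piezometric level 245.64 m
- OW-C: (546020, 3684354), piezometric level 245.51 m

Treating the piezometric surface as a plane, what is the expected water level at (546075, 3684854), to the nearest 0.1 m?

244.5 m

Taking OW-A as reference: OW-B−OW-A = (310, 60, +0.46); OW-C−OW-A = (85, -75, +0.33).
Determinant of the coordinate differences = 310·(-75) − 85·60 = -28350.
∂h/∂x = [(+0.46)·(-75) − (+0.33)·60] / -28350 = +0.001915
∂h/∂y = [310·(+0.33) − 85·(+0.46)] / -28350 = -0.002229
h(546075, 3684854) = 245.18 + (+0.001915)·(140) + (-0.002229)·(425) = 245.18 +0.268 -0.947 = 244.501 m.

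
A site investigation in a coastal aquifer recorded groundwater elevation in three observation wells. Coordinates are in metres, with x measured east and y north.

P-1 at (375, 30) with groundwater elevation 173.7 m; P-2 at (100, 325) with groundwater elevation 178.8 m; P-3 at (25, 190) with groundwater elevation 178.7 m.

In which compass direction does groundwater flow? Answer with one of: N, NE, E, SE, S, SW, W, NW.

Differences from P-1: to P-2 (Δx, Δy, Δh) = (-275, 295, +5.1); to P-3 = (-350, 160, +5.0).
Determinant of the coordinate differences = (-275)·160 − (-350)·295 = 59250.
∂h/∂x = [(+5.1)·160 − (+5.0)·295] / 59250 = -0.01112
∂h/∂y = [(-275)·(+5.0) − (-350)·(+5.1)] / 59250 = +0.006920
Flow = −∇h = (+0.01112 east, -0.006920 north), which points southeast.

SE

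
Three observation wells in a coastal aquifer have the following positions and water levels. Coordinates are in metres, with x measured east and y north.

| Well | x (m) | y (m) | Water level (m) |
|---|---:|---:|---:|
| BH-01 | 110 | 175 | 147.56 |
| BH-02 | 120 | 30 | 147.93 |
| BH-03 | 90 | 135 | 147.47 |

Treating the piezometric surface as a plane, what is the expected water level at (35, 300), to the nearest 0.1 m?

With h = a·x + b·y + c and BH-01 as origin, the differences give:
  10·a + (-145)·b = +0.37
  (-20)·a + (-40)·b = -0.09
Eliminate b (×(-40) and ×(-145), subtract): -3300·a = -27.850 → a = ∂h/∂x = +0.008439
Back-substitute: b = ∂h/∂y = -0.001970.
h(35, 300) = 147.56 + (+0.008439)·(-75) + (-0.001970)·(125) = 147.56 -0.633 -0.246 = 146.681 m.

146.7 m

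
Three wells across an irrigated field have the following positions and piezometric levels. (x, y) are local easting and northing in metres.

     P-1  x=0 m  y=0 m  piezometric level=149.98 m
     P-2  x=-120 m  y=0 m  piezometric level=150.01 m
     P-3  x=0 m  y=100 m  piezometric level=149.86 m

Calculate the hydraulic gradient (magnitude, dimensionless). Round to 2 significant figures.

0.0012

∂h/∂x = (150.01 − 149.98) / (-120 − 0) = -0.0002500
∂h/∂y = (149.86 − 149.98) / (100 − 0) = -0.001200
|∇h| = √(-0.0002500² + -0.001200²) = 0.001226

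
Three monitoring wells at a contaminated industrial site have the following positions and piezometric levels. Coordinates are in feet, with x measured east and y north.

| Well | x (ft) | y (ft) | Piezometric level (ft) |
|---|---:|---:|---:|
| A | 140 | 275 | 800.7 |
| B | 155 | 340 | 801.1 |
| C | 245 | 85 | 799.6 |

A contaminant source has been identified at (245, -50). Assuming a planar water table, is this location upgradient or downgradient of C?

With h = a·x + b·y + c and A as origin, the differences give:
  15·a + 65·b = +0.4
  105·a + (-190)·b = -1.1
Eliminate b (×(-190) and ×65, subtract): -9675·a = -4.50 → a = ∂h/∂x = +0.0004651
Back-substitute: b = ∂h/∂y = +0.006047.
Head at (245, -50) = 800.7 + (+0.0004651)·(105) + (+0.006047)·(-325) = 798.78 ft.
That is lower than the 799.6 ft at C, so the point is downgradient.

downgradient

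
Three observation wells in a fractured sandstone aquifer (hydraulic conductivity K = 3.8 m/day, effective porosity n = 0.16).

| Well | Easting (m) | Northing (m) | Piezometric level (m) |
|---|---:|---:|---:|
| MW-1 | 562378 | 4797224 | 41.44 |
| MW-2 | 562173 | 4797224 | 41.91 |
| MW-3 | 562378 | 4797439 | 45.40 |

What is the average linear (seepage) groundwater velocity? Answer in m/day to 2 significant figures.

∂h/∂x = (41.91 − 41.44) / (562173 − 562378) = -0.002293
∂h/∂y = (45.40 − 41.44) / (4797439 − 4797224) = +0.01842
|∇h| = √(-0.002293² + 0.01842²) = 0.01856
Seepage velocity v = K·i/n = 3.8 × 0.01856 / 0.16 = 0.4408 m/day.

0.44 m/day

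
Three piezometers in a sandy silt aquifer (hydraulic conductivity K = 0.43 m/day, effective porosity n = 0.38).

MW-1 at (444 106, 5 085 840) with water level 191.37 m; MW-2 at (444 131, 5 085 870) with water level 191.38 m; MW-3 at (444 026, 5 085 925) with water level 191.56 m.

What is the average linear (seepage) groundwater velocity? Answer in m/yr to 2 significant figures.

With h = a·x + b·y + c and MW-1 as origin, the differences give:
  25·a + 30·b = +0.01
  (-80)·a + 85·b = +0.19
Eliminate b (×85 and ×30, subtract): 4525·a = -4.850 → a = ∂h/∂x = -0.001072
Back-substitute: b = ∂h/∂y = +0.001227.
|∇h| = √(-0.001072² + 0.001227²) = 0.001629
Seepage velocity v = K·i/n = 0.43 × 0.001629 / 0.38 = 0.001843 m/day = 0.6732 m/yr.

0.67 m/yr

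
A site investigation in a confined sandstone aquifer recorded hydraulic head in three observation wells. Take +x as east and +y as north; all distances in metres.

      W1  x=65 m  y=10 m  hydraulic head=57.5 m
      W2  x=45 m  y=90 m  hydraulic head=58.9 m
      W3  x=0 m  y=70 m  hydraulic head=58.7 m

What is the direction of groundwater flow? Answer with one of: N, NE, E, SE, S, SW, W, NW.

S

Taking W1 as reference: W2−W1 = (-20, 80, +1.4); W3−W1 = (-65, 60, +1.2).
Determinant of the coordinate differences = (-20)·60 − (-65)·80 = 4000.
∂h/∂x = [(+1.4)·60 − (+1.2)·80] / 4000 = -0.003000
∂h/∂y = [(-20)·(+1.2) − (-65)·(+1.4)] / 4000 = +0.01675
Flow = −∇h = (+0.003000 east, -0.01675 north), which points south.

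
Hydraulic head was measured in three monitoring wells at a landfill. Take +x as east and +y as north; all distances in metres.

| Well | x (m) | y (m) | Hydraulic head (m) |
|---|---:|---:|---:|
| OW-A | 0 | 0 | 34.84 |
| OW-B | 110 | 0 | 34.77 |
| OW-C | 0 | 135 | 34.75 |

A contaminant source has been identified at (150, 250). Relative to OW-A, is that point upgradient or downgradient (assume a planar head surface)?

downgradient

∂h/∂x = (34.77 − 34.84) / (110 − 0) = -0.0006364
∂h/∂y = (34.75 − 34.84) / (135 − 0) = -0.0006667
Head at (150, 250) = 34.84 + (-0.0006364)·(150) + (-0.0006667)·(250) = 34.58 m.
That is lower than the 34.84 m at OW-A, so the point is downgradient.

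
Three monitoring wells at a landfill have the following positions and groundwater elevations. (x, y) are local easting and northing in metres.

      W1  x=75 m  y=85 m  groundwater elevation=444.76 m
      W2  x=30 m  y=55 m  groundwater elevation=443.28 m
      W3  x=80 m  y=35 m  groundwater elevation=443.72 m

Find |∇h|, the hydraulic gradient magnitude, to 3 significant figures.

Differences from W1: to W2 (Δx, Δy, Δh) = (-45, -30, -1.48); to W3 = (5, -50, -1.04).
Determinant of the coordinate differences = (-45)·(-50) − 5·(-30) = 2400.
∂h/∂x = [(-1.48)·(-50) − (-1.04)·(-30)] / 2400 = +0.01783
∂h/∂y = [(-45)·(-1.04) − 5·(-1.48)] / 2400 = +0.02258
|∇h| = √(0.01783² + 0.02258²) = 0.02877

0.0288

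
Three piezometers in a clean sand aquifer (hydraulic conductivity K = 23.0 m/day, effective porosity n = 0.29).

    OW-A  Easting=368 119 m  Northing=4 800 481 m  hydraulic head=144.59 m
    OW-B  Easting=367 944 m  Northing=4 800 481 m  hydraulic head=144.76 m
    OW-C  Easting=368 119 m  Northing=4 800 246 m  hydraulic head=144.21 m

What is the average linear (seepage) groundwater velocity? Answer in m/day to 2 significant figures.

0.15 m/day

∂h/∂x = (144.76 − 144.59) / (367944 − 368119) = -0.0009714
∂h/∂y = (144.21 − 144.59) / (4800246 − 4800481) = +0.001617
|∇h| = √(-0.0009714² + 0.001617²) = 0.001886
Seepage velocity v = K·i/n = 23.0 × 0.001886 / 0.29 = 0.1496 m/day.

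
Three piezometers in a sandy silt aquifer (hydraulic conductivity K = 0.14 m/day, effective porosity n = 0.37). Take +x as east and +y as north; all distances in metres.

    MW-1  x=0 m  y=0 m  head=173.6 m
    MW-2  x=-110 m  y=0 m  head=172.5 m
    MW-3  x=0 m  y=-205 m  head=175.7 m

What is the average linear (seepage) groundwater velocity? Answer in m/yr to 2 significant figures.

∂h/∂x = (172.5 − 173.6) / (-110 − 0) = +0.010000
∂h/∂y = (175.7 − 173.6) / (-205 − 0) = -0.01024
|∇h| = √(0.010000² + -0.01024²) = 0.01431
Seepage velocity v = K·i/n = 0.14 × 0.01431 / 0.37 = 0.005415 m/day = 1.978 m/yr.

2.0 m/yr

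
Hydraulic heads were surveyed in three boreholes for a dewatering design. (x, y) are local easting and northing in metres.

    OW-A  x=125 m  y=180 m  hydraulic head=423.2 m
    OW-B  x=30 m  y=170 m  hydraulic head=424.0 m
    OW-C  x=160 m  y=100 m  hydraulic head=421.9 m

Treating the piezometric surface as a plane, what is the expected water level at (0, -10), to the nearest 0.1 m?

422.1 m

Differences from OW-A: to OW-B (Δx, Δy, Δh) = (-95, -10, +0.8); to OW-C = (35, -80, -1.3).
Solve a·Δx + b·Δy = Δh: det = (-95)·(-80) − 35·(-10) = 7950.
∂h/∂x = [(+0.8)·(-80) − (-1.3)·(-10)] / 7950 = -0.009686
∂h/∂y = [(-95)·(-1.3) − 35·(+0.8)] / 7950 = +0.01201
h(0, -10) = 423.2 + (-0.009686)·(-125) + (+0.01201)·(-190) = 423.2 +1.211 -2.282 = 422.128 m.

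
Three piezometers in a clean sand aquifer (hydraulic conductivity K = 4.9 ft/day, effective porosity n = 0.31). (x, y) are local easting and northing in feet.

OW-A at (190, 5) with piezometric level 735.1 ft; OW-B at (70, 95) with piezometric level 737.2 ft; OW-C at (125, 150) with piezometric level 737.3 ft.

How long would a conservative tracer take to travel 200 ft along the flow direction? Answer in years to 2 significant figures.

Differences from OW-A: to OW-B (Δx, Δy, Δh) = (-120, 90, +2.1); to OW-C = (-65, 145, +2.2).
Solve a·Δx + b·Δy = Δh: det = (-120)·145 − (-65)·90 = -11550.
∂h/∂x = [(+2.1)·145 − (+2.2)·90] / -11550 = -0.009221
∂h/∂y = [(-120)·(+2.2) − (-65)·(+2.1)] / -11550 = +0.01104
|∇h| = √(-0.009221² + 0.01104²) = 0.01438
Seepage velocity v = K·i/n = 4.9 × 0.01438 / 0.31 = 0.2273 ft/day.
t = 200 / 0.2273 = 879.9 days = 2.41 years.

2.4 years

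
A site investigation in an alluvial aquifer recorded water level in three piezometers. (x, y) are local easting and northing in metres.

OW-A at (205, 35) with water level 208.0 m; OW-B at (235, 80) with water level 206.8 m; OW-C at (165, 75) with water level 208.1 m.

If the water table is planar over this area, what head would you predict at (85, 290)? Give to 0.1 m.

206.3 m

Differences from OW-A: to OW-B (Δx, Δy, Δh) = (30, 45, -1.2); to OW-C = (-40, 40, +0.1).
Determinant of the coordinate differences = 30·40 − (-40)·45 = 3000.
∂h/∂x = [(-1.2)·40 − (+0.1)·45] / 3000 = -0.01750
∂h/∂y = [30·(+0.1) − (-40)·(-1.2)] / 3000 = -0.01500
h(85, 290) = 208.0 + (-0.01750)·(-120) + (-0.01500)·(255) = 208.0 +2.100 -3.825 = 206.275 m.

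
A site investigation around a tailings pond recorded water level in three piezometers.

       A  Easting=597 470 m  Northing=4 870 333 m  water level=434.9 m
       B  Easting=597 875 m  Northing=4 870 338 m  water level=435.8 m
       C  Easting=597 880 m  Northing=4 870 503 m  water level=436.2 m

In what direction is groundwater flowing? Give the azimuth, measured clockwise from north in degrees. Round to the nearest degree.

Taking A as reference: B−A = (405, 5, +0.9); C−A = (410, 170, +1.3).
Determinant of the coordinate differences = 405·170 − 410·5 = 66800.
∂h/∂x = [(+0.9)·170 − (+1.3)·5] / 66800 = +0.002193
∂h/∂y = [405·(+1.3) − 410·(+0.9)] / 66800 = +0.002358
Flow direction (−∇h) has components (-0.002193 E, -0.002358 N).
Azimuth = atan2(E, N) = atan2(-0.002193, -0.002358) = 222.9° ≈ 223°.

223°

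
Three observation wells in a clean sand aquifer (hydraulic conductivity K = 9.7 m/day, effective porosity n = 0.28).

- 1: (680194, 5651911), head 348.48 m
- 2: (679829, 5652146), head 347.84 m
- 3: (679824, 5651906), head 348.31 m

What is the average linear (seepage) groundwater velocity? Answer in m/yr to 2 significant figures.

Taking 1 as reference: 2−1 = (-365, 235, -0.64); 3−1 = (-370, -5, -0.17).
Solve a·Δx + b·Δy = Δh: det = (-365)·(-5) − (-370)·235 = 88775.
∂h/∂x = [(-0.64)·(-5) − (-0.17)·235] / 88775 = +0.0004861
∂h/∂y = [(-365)·(-0.17) − (-370)·(-0.64)] / 88775 = -0.001968
|∇h| = √(0.0004861² + -0.001968²) = 0.002027
Seepage velocity v = K·i/n = 9.7 × 0.002027 / 0.28 = 0.07022 m/day = 25.65 m/yr.

26 m/yr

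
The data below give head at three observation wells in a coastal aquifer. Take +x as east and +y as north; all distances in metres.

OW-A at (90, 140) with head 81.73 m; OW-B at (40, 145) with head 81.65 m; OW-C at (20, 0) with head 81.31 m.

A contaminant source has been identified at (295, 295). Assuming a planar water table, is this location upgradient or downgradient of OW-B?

Differences from OW-A: to OW-B (Δx, Δy, Δh) = (-50, 5, -0.08); to OW-C = (-70, -140, -0.42).
Solve a·Δx + b·Δy = Δh: det = (-50)·(-140) − (-70)·5 = 7350.
∂h/∂x = [(-0.08)·(-140) − (-0.42)·5] / 7350 = +0.001810
∂h/∂y = [(-50)·(-0.42) − (-70)·(-0.08)] / 7350 = +0.002095
Head at (295, 295) = 81.73 + (+0.001810)·(205) + (+0.002095)·(155) = 82.43 m.
That is higher than the 81.65 m at OW-B, so the point is upgradient.

upgradient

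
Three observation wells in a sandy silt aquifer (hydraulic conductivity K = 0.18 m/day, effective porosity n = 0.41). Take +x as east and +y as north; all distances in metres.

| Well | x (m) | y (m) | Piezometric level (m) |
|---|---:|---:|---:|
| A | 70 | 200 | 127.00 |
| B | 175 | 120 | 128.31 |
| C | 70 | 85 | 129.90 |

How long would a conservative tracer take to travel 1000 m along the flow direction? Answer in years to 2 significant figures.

Differences from A: to B (Δx, Δy, Δh) = (105, -80, +1.31); to C = (0, -115, +2.90).
Solve a·Δx + b·Δy = Δh: det = 105·(-115) − 0·(-80) = -12075.
∂h/∂x = [(+1.31)·(-115) − (+2.90)·(-80)] / -12075 = -0.006737
∂h/∂y = [105·(+2.90) − 0·(+1.31)] / -12075 = -0.02522
|∇h| = √(-0.006737² + -0.02522²) = 0.0261
Seepage velocity v = K·i/n = 0.18 × 0.0261 / 0.41 = 0.01146 m/day.
t = 1000 / 0.01146 = 8.726e+04 days = 239 years.

240 years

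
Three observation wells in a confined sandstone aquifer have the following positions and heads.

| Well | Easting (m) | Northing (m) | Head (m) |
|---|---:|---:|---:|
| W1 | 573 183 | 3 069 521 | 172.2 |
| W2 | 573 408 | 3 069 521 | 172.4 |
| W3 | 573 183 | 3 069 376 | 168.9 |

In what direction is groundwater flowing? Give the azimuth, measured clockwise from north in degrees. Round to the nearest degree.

∂h/∂x = (172.4 − 172.2) / (573408 − 573183) = +0.0008889
∂h/∂y = (168.9 − 172.2) / (3069376 − 3069521) = +0.02276
Flow direction (−∇h) has components (-0.0008889 E, -0.02276 N).
Azimuth = atan2(E, N) = atan2(-0.0008889, -0.02276) = 182.2° ≈ 182°.

182°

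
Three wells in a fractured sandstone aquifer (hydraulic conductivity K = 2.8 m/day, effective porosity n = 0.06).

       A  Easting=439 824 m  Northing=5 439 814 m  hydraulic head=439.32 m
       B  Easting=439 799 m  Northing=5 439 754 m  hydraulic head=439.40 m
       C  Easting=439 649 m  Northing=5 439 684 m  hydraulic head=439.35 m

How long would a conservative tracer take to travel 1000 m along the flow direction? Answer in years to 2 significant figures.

27 years

Differences from A: to B (Δx, Δy, Δh) = (-25, -60, +0.08); to C = (-175, -130, +0.03).
Solve a·Δx + b·Δy = Δh: det = (-25)·(-130) − (-175)·(-60) = -7250.
∂h/∂x = [(+0.08)·(-130) − (+0.03)·(-60)] / -7250 = +0.001186
∂h/∂y = [(-25)·(+0.03) − (-175)·(+0.08)] / -7250 = -0.001828
|∇h| = √(0.001186² + -0.001828²) = 0.002179
Seepage velocity v = K·i/n = 2.8 × 0.002179 / 0.06 = 0.1017 m/day.
t = 1000 / 0.1017 = 9833 days = 26.9 years.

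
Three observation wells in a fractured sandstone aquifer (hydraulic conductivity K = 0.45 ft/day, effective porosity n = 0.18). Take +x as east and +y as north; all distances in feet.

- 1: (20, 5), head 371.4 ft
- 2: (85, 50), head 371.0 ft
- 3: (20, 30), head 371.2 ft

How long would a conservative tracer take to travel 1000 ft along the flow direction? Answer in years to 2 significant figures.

With h = a·x + b·y + c and 1 as origin, the differences give:
  65·a + 45·b = -0.4
  0·a + 25·b = -0.2
Eliminate b (×25 and ×45, subtract): 1625·a = -1.00 → a = ∂h/∂x = -0.0006154
Back-substitute: b = ∂h/∂y = -0.008000.
|∇h| = √(-0.0006154² + -0.008000²) = 0.008024
Seepage velocity v = K·i/n = 0.45 × 0.008024 / 0.18 = 0.02006 ft/day.
t = 1000 / 0.02006 = 4.985e+04 days = 136 years.

140 years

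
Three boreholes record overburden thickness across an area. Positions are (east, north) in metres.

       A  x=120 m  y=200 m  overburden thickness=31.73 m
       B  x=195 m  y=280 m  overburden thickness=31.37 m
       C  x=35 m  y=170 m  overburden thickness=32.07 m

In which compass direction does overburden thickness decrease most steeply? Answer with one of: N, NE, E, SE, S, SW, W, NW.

E

With d = a·x + b·y + c and A as origin, the differences give:
  75·a + 80·b = -0.36
  (-85)·a + (-30)·b = +0.34
Eliminate b (×(-30) and ×80, subtract): 4550·a = -16.400 → a = ∂d/∂x = -0.003604
Back-substitute: b = ∂d/∂y = -0.001121.
Steepest decrease is along −∇f = (+0.003604 E, +0.001121 N) → east.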